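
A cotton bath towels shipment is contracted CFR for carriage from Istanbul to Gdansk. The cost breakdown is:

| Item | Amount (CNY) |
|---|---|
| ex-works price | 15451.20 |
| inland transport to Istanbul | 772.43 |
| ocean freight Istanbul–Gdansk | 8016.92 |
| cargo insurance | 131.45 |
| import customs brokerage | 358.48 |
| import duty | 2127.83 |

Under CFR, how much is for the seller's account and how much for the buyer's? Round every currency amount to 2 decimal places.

Seller: CNY 24240.55; buyer: CNY 2617.76

CFR: the seller pays costs through ocean freight to the destination port, but not insurance.
Seller's account: goods 15451.20 + inland to port 772.43 + freight 8016.92 = 24240.55
Buyer's account: insurance 131.45 + brokerage 358.48 + duty 2127.83 = 2617.76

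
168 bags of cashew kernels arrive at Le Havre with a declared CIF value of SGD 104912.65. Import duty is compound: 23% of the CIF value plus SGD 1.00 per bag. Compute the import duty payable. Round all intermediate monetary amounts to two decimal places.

Import duty: SGD 24297.91

Ad valorem component: 104912.65 × 23% = 24129.91
Specific component: 168 × 1.00 = 168.00
Import duty = 24129.91 + 168.00 = 24297.91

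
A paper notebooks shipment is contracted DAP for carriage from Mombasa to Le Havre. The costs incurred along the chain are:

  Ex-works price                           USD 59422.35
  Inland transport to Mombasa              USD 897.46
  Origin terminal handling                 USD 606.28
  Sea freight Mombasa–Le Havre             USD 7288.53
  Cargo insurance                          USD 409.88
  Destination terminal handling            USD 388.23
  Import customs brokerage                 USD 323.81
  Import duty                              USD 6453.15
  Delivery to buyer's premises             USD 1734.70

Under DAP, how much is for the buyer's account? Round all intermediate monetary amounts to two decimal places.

Buyer's account: USD 6776.96

DAP: the seller bears all costs to the named destination except import duty and clearance.
Seller's account: goods 59422.35 + inland to port 897.46 + origin terminal 606.28 + freight 7288.53 + insurance 409.88 + destination terminal 388.23 + delivery 1734.70 = 70747.43
Buyer's account: brokerage 323.81 + duty 6453.15 = 6776.96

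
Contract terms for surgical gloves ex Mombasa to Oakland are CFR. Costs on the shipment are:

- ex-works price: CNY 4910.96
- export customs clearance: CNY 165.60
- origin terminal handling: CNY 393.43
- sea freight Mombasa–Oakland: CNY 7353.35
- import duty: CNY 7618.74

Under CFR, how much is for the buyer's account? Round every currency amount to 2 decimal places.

CFR: the seller pays costs through ocean freight to the destination port, but not insurance.
Seller's account: goods 4910.96 + export clearance 165.60 + origin terminal 393.43 + freight 7353.35 = 12823.34
Buyer's account: duty 7618.74 = 7618.74

Buyer's account: CNY 7618.74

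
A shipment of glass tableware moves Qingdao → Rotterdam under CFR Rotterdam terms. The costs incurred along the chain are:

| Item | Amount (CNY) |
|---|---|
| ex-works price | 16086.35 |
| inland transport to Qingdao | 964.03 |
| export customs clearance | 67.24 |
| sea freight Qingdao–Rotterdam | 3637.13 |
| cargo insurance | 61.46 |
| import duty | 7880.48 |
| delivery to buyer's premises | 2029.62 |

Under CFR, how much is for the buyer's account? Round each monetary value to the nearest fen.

Buyer's account: CNY 9971.56

CFR: the seller pays costs through ocean freight to the destination port, but not insurance.
Seller's account: goods 16086.35 + inland to port 964.03 + export clearance 67.24 + freight 3637.13 = 20754.75
Buyer's account: insurance 61.46 + duty 7880.48 + delivery 2029.62 = 9971.56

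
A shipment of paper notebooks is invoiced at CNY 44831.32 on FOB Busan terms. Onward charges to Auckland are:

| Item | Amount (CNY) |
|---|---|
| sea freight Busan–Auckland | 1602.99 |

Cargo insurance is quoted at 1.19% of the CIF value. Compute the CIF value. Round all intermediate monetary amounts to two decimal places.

Let C be the CIF value. C = FOB price + freight + 1.19% × C
C − 1.19% × C = 44831.32 + 1602.99
0.9881 × C = 46434.31
C = 46434.31 / 0.9881 = 46993.53
Insurance premium = 1.19% × 46993.53 = 559.22

CIF value: CNY 46993.53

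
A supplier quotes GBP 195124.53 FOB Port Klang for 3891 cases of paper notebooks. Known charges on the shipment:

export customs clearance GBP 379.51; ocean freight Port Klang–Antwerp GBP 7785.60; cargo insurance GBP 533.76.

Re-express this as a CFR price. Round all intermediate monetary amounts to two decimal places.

CFR price: GBP 202910.13

Not relevant to the conversion: export clearance — on the seller under both FOB and CFR; already in the FOB price and stays in the CFR price. insurance — on the buyer under both terms; not part of either seller's price.
From FOB to CFR, the seller additionally bears: freight.
CFR price = 195124.53 + 7785.60 = 202910.13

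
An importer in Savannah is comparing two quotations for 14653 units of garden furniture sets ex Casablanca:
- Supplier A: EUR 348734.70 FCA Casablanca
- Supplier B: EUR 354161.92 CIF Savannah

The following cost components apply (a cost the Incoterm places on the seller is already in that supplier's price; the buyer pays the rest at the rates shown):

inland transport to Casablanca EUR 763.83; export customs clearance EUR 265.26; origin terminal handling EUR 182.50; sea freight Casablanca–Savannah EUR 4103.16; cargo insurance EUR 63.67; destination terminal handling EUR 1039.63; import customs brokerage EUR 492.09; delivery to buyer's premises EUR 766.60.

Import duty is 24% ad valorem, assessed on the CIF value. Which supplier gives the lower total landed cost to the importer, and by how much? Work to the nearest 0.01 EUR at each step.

Supplier A is cheaper by EUR 1336.58

Supplier A (FCA):
CIF value = FCA price + origin terminal + freight + insurance = 348734.70 + 182.50 + 4103.16 + 63.67 = 353084.03
Import duty = 353084.03 × 24% = 84740.17
Buyer bears (A): 182.50 + 4103.16 + 63.67 + 1039.63 + 492.09 + 766.60 = 6647.65
Landed cost (A) = invoice 348734.70 + 6647.65 + duty 84740.17 = 440122.52
Supplier B (CIF):
The CIF price already equals the CIF value: 354161.92
Import duty = 354161.92 × 24% = 84998.86
Buyer bears (B): 1039.63 + 492.09 + 766.60 = 2298.32
Landed cost (B) = invoice 354161.92 + 2298.32 + duty 84998.86 = 441459.10
Difference = |440122.52 − 441459.10| = 1336.58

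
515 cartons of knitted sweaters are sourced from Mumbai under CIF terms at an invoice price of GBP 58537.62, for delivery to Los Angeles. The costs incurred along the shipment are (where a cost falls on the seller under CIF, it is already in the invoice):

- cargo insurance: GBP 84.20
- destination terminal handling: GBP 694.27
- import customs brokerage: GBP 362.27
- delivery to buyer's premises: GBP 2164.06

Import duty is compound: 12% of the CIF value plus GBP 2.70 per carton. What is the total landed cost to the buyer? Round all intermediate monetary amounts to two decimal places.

CIF: the seller pays costs through ocean freight and marine insurance to the destination port.
Already in the invoice (seller's account under CIF): insurance — exclude.
The CIF price already equals the CIF value: 58537.62
Ad valorem component: 58537.62 × 12% = 7024.51
Specific component: 515 × 2.70 = 1390.50
Import duty = 7024.51 + 1390.50 = 8415.01
Buyer bears: destination terminal 694.27 + brokerage 362.27 + delivery 2164.06 + duty 8415.01 = 11635.61
Landed cost = invoice 58537.62 + 11635.61 = 70173.23

Total landed cost: GBP 70173.23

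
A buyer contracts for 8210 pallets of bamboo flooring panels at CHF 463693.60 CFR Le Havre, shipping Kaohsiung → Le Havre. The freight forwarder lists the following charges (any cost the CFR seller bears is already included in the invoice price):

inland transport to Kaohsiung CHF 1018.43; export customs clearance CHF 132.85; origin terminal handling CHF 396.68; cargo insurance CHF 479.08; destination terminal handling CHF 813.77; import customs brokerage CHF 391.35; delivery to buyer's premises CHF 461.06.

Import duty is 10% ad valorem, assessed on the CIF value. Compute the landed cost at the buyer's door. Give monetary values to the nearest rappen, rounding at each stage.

CFR: the seller pays costs through ocean freight to the destination port, but not insurance.
Already in the invoice (seller's account under CFR): inland to port, export clearance, origin terminal — exclude.
CIF value = CFR price + insurance = 463693.60 + 479.08 = 464172.68
Import duty = 464172.68 × 10% = 46417.27
Buyer bears: insurance 479.08 + destination terminal 813.77 + brokerage 391.35 + delivery 461.06 + duty 46417.27 = 48562.53
Landed cost = invoice 463693.60 + 48562.53 = 512256.13

Total landed cost: CHF 512256.13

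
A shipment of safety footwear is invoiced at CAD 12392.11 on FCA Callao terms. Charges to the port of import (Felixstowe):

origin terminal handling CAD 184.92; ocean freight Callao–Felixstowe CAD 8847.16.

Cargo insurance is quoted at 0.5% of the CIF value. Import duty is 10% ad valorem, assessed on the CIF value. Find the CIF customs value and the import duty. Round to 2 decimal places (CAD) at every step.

Let C be the CIF value. C = FCA price + pre-shipment costs + freight + 0.5% × C
C − 0.5% × C = 12392.11 + 184.92 + 8847.16
0.995 × C = 21424.19
C = 21424.19 / 0.995 = 21531.85
Insurance premium = 0.5% × 21531.85 = 107.66
Import duty = 21531.85 × 10% = 2153.19

CIF value: CAD 21531.85; import duty: CAD 2153.19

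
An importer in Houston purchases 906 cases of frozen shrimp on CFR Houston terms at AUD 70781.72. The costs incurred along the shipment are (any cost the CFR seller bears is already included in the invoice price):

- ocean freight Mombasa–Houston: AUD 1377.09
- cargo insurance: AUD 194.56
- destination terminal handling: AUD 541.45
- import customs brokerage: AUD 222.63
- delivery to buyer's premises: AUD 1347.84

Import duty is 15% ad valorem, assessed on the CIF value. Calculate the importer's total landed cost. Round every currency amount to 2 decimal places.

CFR: the seller pays costs through ocean freight to the destination port, but not insurance.
Already in the invoice (seller's account under CFR): freight — exclude.
CIF value = CFR price + insurance = 70781.72 + 194.56 = 70976.28
Import duty = 70976.28 × 15% = 10646.44
Buyer bears: insurance 194.56 + destination terminal 541.45 + brokerage 222.63 + delivery 1347.84 + duty 10646.44 = 12952.92
Landed cost = invoice 70781.72 + 12952.92 = 83734.64

Total landed cost: AUD 83734.64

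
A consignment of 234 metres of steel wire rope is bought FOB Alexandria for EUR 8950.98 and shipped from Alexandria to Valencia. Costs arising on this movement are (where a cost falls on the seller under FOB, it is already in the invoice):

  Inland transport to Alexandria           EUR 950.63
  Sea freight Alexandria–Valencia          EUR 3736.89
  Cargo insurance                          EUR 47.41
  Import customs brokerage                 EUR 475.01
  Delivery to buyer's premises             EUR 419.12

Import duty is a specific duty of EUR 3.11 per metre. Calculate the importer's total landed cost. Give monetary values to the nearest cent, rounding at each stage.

Total landed cost: EUR 14357.15

FOB: the seller bears costs until goods are on board at the origin port; the buyer bears freight, insurance and all costs thereafter.
Already in the invoice (seller's account under FOB): inland to port — exclude.
CIF value = FOB price + freight + insurance = 8950.98 + 3736.89 + 47.41 = 12735.28
Import duty = 234 × 3.11 = 727.74
Buyer bears: freight 3736.89 + insurance 47.41 + brokerage 475.01 + delivery 419.12 + duty 727.74 = 5406.17
Landed cost = invoice 8950.98 + 5406.17 = 14357.15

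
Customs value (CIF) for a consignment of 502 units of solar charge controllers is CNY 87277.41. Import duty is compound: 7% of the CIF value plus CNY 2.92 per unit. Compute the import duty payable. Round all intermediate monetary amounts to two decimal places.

Import duty: CNY 7575.26

Ad valorem component: 87277.41 × 7% = 6109.42
Specific component: 502 × 2.92 = 1465.84
Import duty = 6109.42 + 1465.84 = 7575.26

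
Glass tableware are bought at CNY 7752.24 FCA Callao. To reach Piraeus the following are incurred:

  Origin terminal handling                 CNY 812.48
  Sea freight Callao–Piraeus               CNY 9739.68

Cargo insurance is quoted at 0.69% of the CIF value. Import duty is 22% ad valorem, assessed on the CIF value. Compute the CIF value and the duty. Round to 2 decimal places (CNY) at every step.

CIF value: CNY 18431.58; import duty: CNY 4054.95

Let C be the CIF value. C = FCA price + pre-shipment costs + freight + 0.69% × C
C − 0.69% × C = 7752.24 + 812.48 + 9739.68
0.9931 × C = 18304.40
C = 18304.40 / 0.9931 = 18431.58
Insurance premium = 0.69% × 18431.58 = 127.18
Import duty = 18431.58 × 22% = 4054.95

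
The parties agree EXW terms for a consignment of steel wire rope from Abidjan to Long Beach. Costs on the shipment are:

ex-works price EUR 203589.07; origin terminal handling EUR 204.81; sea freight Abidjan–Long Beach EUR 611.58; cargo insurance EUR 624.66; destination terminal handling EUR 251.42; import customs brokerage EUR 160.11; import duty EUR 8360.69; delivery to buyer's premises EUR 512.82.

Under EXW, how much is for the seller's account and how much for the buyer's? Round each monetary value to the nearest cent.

EXW: the seller makes goods available at their premises; the buyer bears all onward costs.
Seller's account: goods 203589.07 = 203589.07
Buyer's account: origin terminal 204.81 + freight 611.58 + insurance 624.66 + destination terminal 251.42 + brokerage 160.11 + duty 8360.69 + delivery 512.82 = 10726.09

Seller: EUR 203589.07; buyer: EUR 10726.09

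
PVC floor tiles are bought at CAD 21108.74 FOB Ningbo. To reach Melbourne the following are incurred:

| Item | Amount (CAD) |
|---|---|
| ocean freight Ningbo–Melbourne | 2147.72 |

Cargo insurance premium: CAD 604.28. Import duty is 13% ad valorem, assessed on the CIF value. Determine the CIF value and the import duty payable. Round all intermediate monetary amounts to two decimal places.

CIF value: CAD 23860.74; import duty: CAD 3101.90

CIF = FOB price + freight + insurance
CIF = 21108.74 + 2147.72 + 604.28 = 23860.74
Import duty = 23860.74 × 13% = 3101.90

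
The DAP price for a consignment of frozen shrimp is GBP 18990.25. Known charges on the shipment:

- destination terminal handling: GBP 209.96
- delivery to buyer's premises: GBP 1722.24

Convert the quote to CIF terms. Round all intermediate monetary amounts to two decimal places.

CIF price: GBP 17058.05

From DAP to CIF, the seller no longer bears: destination terminal, delivery.
CIF price = 18990.25 − 209.96 − 1722.24 = 17058.05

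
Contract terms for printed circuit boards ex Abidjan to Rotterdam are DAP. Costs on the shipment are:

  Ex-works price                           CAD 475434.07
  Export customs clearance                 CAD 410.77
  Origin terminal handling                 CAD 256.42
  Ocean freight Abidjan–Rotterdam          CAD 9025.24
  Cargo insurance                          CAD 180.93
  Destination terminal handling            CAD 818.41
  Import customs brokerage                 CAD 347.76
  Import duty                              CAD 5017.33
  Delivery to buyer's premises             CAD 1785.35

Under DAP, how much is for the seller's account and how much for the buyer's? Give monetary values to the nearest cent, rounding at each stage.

DAP: the seller bears all costs to the named destination except import duty and clearance.
Seller's account: goods 475434.07 + export clearance 410.77 + origin terminal 256.42 + freight 9025.24 + insurance 180.93 + destination terminal 818.41 + delivery 1785.35 = 487911.19
Buyer's account: brokerage 347.76 + duty 5017.33 = 5365.09

Seller: CAD 487911.19; buyer: CAD 5365.09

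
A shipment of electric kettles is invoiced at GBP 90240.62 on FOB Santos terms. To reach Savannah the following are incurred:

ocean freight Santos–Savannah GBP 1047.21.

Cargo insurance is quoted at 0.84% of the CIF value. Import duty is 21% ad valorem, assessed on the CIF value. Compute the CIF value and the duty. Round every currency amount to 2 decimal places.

Let C be the CIF value. C = FOB price + freight + 0.84% × C
C − 0.84% × C = 90240.62 + 1047.21
0.9916 × C = 91287.83
C = 91287.83 / 0.9916 = 92061.14
Insurance premium = 0.84% × 92061.14 = 773.31
Import duty = 92061.14 × 21% = 19332.84

CIF value: GBP 92061.14; import duty: GBP 19332.84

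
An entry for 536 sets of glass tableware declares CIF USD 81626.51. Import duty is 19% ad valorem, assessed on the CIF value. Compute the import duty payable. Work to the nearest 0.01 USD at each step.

Import duty = 81626.51 × 19% = 15509.04

Import duty: USD 15509.04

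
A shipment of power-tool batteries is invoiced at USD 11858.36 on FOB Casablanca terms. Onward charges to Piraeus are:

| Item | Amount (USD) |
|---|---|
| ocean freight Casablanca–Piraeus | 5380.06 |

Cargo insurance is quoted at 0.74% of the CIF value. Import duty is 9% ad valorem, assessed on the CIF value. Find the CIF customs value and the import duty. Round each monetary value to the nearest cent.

CIF value: USD 17366.94; import duty: USD 1563.02

Let C be the CIF value. C = FOB price + freight + 0.74% × C
C − 0.74% × C = 11858.36 + 5380.06
0.9926 × C = 17238.42
C = 17238.42 / 0.9926 = 17366.94
Insurance premium = 0.74% × 17366.94 = 128.52
Import duty = 17366.94 × 9% = 1563.02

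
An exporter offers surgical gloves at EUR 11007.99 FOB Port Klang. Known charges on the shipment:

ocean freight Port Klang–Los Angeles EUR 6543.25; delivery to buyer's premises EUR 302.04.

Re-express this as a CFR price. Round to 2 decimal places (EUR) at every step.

Not relevant to the conversion: delivery — on the buyer under both terms; not part of either seller's price.
From FOB to CFR, the seller additionally bears: freight.
CFR price = 11007.99 + 6543.25 = 17551.24

CFR price: EUR 17551.24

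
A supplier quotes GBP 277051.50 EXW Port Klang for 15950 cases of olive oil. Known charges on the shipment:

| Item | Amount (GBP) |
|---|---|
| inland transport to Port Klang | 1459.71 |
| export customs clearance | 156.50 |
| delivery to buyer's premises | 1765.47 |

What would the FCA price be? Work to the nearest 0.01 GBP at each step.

Not relevant to the conversion: delivery — on the buyer under both terms; not part of either seller's price.
From EXW to FCA, the seller additionally bears: inland to port, export clearance.
FCA price = 277051.50 + 1459.71 + 156.50 = 278667.71

FCA price: GBP 278667.71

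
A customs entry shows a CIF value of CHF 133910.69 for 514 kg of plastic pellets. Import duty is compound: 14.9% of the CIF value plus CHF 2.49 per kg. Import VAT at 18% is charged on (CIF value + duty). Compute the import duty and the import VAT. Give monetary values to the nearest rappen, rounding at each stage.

Ad valorem component: 133910.69 × 14.9% = 19952.69
Specific component: 514 × 2.49 = 1279.86
Import duty = 19952.69 + 1279.86 = 21232.55
VAT base = CIF + duty = 133910.69 + 21232.55 = 155143.24
Import VAT = 155143.24 × 18% = 27925.78

Import duty: CHF 21232.55; import VAT: CHF 27925.78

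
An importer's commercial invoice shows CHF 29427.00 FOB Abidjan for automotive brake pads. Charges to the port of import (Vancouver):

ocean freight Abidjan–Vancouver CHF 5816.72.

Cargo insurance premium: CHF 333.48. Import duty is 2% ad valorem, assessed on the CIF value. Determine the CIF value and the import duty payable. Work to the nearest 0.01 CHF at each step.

CIF value: CHF 35577.20; import duty: CHF 711.54

CIF = FOB price + freight + insurance
CIF = 29427.00 + 5816.72 + 333.48 = 35577.20
Import duty = 35577.20 × 2% = 711.54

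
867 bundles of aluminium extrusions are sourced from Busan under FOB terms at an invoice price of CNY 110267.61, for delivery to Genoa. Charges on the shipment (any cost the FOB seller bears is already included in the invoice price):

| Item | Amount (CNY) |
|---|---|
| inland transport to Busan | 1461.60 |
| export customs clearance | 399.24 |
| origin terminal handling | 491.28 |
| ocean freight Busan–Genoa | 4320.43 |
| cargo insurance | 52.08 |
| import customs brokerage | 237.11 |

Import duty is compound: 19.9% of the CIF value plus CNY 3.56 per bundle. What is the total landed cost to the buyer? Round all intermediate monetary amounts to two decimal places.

FOB: the seller bears costs until goods are on board at the origin port; the buyer bears freight, insurance and all costs thereafter.
Already in the invoice (seller's account under FOB): inland to port, export clearance, origin terminal — exclude.
CIF value = FOB price + freight + insurance = 110267.61 + 4320.43 + 52.08 = 114640.12
Ad valorem component: 114640.12 × 19.9% = 22813.38
Specific component: 867 × 3.56 = 3086.52
Import duty = 22813.38 + 3086.52 = 25899.90
Buyer bears: freight 4320.43 + insurance 52.08 + brokerage 237.11 + duty 25899.90 = 30509.52
Landed cost = invoice 110267.61 + 30509.52 = 140777.13

Total landed cost: CNY 140777.13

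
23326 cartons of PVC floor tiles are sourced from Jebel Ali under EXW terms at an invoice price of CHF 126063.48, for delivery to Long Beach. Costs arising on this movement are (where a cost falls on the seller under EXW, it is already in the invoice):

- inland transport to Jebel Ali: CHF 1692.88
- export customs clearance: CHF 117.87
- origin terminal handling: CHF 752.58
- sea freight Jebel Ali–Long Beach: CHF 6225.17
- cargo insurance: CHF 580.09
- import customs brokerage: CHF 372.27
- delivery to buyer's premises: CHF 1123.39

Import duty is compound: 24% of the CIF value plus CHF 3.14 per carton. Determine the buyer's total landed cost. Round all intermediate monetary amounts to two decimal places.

Total landed cost: CHF 242675.07

EXW: the seller makes goods available at their premises; the buyer bears all onward costs.
CIF value = EXW price + inland to port + export clearance + origin terminal + freight + insurance = 126063.48 + 1692.88 + 117.87 + 752.58 + 6225.17 + 580.09 = 135432.07
Ad valorem component: 135432.07 × 24% = 32503.70
Specific component: 23326 × 3.14 = 73243.64
Import duty = 32503.70 + 73243.64 = 105747.34
Buyer bears: inland to port 1692.88 + export clearance 117.87 + origin terminal 752.58 + freight 6225.17 + insurance 580.09 + brokerage 372.27 + delivery 1123.39 + duty 105747.34 = 116611.59
Landed cost = invoice 126063.48 + 116611.59 = 242675.07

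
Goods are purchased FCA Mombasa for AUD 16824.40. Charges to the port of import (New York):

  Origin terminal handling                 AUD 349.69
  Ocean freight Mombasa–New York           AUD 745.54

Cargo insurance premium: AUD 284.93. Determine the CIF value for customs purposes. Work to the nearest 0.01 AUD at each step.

CIF value: AUD 18204.56

CIF = FCA price + pre-shipment costs + freight + insurance
CIF = 16824.40 + 349.69 + 745.54 + 284.93 = 18204.56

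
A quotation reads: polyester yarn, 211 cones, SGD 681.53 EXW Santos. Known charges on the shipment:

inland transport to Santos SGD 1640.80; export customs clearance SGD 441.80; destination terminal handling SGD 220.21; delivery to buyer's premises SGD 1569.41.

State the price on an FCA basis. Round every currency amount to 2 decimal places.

FCA price: SGD 2764.13

Not relevant to the conversion: delivery, destination terminal — on the buyer under both terms; not part of either seller's price.
From EXW to FCA, the seller additionally bears: inland to port, export clearance.
FCA price = 681.53 + 1640.80 + 441.80 = 2764.13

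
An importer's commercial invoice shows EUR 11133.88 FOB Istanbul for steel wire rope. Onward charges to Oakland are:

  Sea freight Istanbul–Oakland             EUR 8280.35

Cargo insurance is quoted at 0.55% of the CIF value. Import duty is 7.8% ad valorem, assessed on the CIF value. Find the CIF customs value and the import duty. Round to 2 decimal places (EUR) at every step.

CIF value: EUR 19521.60; import duty: EUR 1522.68

Let C be the CIF value. C = FOB price + freight + 0.55% × C
C − 0.55% × C = 11133.88 + 8280.35
0.9945 × C = 19414.23
C = 19414.23 / 0.9945 = 19521.60
Insurance premium = 0.55% × 19521.60 = 107.37
Import duty = 19521.60 × 7.8% = 1522.68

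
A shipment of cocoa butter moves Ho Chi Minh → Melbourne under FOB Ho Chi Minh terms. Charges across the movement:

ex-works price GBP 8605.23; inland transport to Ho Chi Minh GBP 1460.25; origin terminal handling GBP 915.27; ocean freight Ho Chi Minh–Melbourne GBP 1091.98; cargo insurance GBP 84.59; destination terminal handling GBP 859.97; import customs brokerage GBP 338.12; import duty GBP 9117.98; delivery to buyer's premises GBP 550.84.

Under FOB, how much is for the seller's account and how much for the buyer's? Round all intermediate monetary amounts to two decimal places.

FOB: the seller bears costs until goods are on board at the origin port; the buyer bears freight, insurance and all costs thereafter.
Seller's account: goods 8605.23 + inland to port 1460.25 + origin terminal 915.27 = 10980.75
Buyer's account: freight 1091.98 + insurance 84.59 + destination terminal 859.97 + brokerage 338.12 + duty 9117.98 + delivery 550.84 = 12043.48

Seller: GBP 10980.75; buyer: GBP 12043.48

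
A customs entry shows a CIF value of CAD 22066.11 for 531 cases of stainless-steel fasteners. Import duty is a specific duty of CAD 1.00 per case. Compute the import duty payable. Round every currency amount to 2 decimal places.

Import duty = 531 × 1.00 = 531.00

Import duty: CAD 531.00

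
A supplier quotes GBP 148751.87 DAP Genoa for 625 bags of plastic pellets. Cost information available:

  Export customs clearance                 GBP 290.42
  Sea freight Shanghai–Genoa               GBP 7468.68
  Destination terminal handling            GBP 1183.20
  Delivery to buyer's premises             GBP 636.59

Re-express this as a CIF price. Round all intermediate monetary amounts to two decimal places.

CIF price: GBP 146932.08

Not relevant to the conversion: freight, export clearance — on the seller under both DAP and CIF; already in the DAP price and stays in the CIF price.
From DAP to CIF, the seller no longer bears: destination terminal, delivery.
CIF price = 148751.87 − 1183.20 − 636.59 = 146932.08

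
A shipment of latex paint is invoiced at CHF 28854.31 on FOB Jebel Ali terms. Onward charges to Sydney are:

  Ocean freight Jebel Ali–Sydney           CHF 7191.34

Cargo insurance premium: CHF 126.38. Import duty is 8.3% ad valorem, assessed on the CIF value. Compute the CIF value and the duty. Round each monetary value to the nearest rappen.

CIF = FOB price + freight + insurance
CIF = 28854.31 + 7191.34 + 126.38 = 36172.03
Import duty = 36172.03 × 8.3% = 3002.28

CIF value: CHF 36172.03; import duty: CHF 3002.28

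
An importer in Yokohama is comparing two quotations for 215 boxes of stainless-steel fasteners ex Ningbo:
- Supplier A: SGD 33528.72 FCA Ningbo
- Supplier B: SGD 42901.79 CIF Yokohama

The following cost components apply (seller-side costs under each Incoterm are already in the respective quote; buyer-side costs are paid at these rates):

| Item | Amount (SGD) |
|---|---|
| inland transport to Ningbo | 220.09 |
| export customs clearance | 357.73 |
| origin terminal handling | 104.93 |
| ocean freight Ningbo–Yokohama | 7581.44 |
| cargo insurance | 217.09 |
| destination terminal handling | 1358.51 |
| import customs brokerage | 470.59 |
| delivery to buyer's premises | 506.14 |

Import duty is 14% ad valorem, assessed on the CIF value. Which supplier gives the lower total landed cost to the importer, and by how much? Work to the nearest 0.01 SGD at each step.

Supplier A (FCA):
CIF value = FCA price + origin terminal + freight + insurance = 33528.72 + 104.93 + 7581.44 + 217.09 = 41432.18
Import duty = 41432.18 × 14% = 5800.51
Buyer bears (A): 104.93 + 7581.44 + 217.09 + 1358.51 + 470.59 + 506.14 = 10238.70
Landed cost (A) = invoice 33528.72 + 10238.70 + duty 5800.51 = 49567.93
Supplier B (CIF):
The CIF price already equals the CIF value: 42901.79
Import duty = 42901.79 × 14% = 6006.25
Buyer bears (B): 1358.51 + 470.59 + 506.14 = 2335.24
Landed cost (B) = invoice 42901.79 + 2335.24 + duty 6006.25 = 51243.28
Difference = |49567.93 − 51243.28| = 1675.35

Supplier A is cheaper by SGD 1675.35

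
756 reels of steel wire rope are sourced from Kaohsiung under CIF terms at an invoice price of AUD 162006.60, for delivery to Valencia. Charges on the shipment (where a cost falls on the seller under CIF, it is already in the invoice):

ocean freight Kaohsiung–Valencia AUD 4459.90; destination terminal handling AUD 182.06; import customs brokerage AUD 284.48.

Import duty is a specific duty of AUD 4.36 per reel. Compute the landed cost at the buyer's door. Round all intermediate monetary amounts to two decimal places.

CIF: the seller pays costs through ocean freight and marine insurance to the destination port.
Already in the invoice (seller's account under CIF): freight — exclude.
The CIF price already equals the CIF value: 162006.60
Import duty = 756 × 4.36 = 3296.16
Buyer bears: destination terminal 182.06 + brokerage 284.48 + duty 3296.16 = 3762.70
Landed cost = invoice 162006.60 + 3762.70 = 165769.30

Total landed cost: AUD 165769.30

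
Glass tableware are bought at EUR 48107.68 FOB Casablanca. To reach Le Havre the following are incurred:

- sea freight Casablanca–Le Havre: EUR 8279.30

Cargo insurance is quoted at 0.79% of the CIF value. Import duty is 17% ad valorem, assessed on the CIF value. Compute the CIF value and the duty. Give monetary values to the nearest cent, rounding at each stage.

CIF value: EUR 56835.98; import duty: EUR 9662.12

Let C be the CIF value. C = FOB price + freight + 0.79% × C
C − 0.79% × C = 48107.68 + 8279.30
0.9921 × C = 56386.98
C = 56386.98 / 0.9921 = 56835.98
Insurance premium = 0.79% × 56835.98 = 449.00
Import duty = 56835.98 × 17% = 9662.12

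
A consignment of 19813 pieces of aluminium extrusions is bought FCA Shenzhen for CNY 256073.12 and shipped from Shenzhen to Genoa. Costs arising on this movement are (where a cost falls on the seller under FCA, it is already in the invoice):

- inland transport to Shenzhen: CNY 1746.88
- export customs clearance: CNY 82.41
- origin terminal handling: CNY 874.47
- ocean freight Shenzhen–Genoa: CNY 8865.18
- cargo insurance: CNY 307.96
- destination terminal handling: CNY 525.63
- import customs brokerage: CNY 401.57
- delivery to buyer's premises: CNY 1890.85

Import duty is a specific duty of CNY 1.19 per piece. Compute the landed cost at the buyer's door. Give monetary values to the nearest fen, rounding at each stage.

Total landed cost: CNY 292516.25

FCA: the seller delivers export-cleared goods to the carrier; the buyer bears costs from that point.
Already in the invoice (seller's account under FCA): inland to port, export clearance — exclude.
CIF value = FCA price + origin terminal + freight + insurance = 256073.12 + 874.47 + 8865.18 + 307.96 = 266120.73
Import duty = 19813 × 1.19 = 23577.47
Buyer bears: origin terminal 874.47 + freight 8865.18 + insurance 307.96 + destination terminal 525.63 + brokerage 401.57 + delivery 1890.85 + duty 23577.47 = 36443.13
Landed cost = invoice 256073.12 + 36443.13 = 292516.25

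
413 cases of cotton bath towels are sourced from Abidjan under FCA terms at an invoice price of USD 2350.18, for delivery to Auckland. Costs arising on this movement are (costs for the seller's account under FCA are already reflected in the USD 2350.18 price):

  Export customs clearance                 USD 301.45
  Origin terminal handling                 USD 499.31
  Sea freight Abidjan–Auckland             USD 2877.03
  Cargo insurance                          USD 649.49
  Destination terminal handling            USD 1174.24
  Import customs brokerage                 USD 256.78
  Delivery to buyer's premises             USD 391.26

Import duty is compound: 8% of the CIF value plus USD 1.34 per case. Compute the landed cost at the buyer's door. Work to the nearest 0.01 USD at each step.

Total landed cost: USD 9261.79

FCA: the seller delivers export-cleared goods to the carrier; the buyer bears costs from that point.
Already in the invoice (seller's account under FCA): export clearance — exclude.
CIF value = FCA price + origin terminal + freight + insurance = 2350.18 + 499.31 + 2877.03 + 649.49 = 6376.01
Ad valorem component: 6376.01 × 8% = 510.08
Specific component: 413 × 1.34 = 553.42
Import duty = 510.08 + 553.42 = 1063.50
Buyer bears: origin terminal 499.31 + freight 2877.03 + insurance 649.49 + destination terminal 1174.24 + brokerage 256.78 + delivery 391.26 + duty 1063.50 = 6911.61
Landed cost = invoice 2350.18 + 6911.61 = 9261.79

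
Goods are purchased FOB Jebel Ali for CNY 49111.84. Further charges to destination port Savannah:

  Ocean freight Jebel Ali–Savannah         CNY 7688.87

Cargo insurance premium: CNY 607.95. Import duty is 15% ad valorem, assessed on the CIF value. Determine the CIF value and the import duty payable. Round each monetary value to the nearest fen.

CIF value: CNY 57408.66; import duty: CNY 8611.30

CIF = FOB price + freight + insurance
CIF = 49111.84 + 7688.87 + 607.95 = 57408.66
Import duty = 57408.66 × 15% = 8611.30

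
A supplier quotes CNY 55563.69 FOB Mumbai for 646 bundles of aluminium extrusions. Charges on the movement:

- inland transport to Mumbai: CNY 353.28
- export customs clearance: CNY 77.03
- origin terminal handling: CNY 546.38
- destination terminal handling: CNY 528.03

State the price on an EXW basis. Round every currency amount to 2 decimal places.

EXW price: CNY 54587.00

Not relevant to the conversion: destination terminal — on the buyer under both terms; not part of either seller's price.
From FOB to EXW, the seller no longer bears: inland to port, export clearance, origin terminal.
EXW price = 55563.69 − 353.28 − 77.03 − 546.38 = 54587.00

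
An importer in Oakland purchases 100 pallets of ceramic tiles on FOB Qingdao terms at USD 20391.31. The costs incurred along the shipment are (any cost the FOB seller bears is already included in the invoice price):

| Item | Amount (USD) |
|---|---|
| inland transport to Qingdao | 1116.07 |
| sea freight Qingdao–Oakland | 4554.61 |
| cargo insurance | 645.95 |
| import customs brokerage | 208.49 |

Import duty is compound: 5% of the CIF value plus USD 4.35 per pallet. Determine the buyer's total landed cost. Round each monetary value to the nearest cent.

Total landed cost: USD 27514.95

FOB: the seller bears costs until goods are on board at the origin port; the buyer bears freight, insurance and all costs thereafter.
Already in the invoice (seller's account under FOB): inland to port — exclude.
CIF value = FOB price + freight + insurance = 20391.31 + 4554.61 + 645.95 = 25591.87
Ad valorem component: 25591.87 × 5% = 1279.59
Specific component: 100 × 4.35 = 435.00
Import duty = 1279.59 + 435.00 = 1714.59
Buyer bears: freight 4554.61 + insurance 645.95 + brokerage 208.49 + duty 1714.59 = 7123.64
Landed cost = invoice 20391.31 + 7123.64 = 27514.95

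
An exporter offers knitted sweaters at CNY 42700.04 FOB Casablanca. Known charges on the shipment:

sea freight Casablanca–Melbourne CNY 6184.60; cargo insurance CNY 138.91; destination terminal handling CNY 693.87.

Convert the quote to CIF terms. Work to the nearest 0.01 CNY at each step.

Not relevant to the conversion: destination terminal — on the buyer under both terms; not part of either seller's price.
From FOB to CIF, the seller additionally bears: freight, insurance.
CIF price = 42700.04 + 6184.60 + 138.91 = 49023.55

CIF price: CNY 49023.55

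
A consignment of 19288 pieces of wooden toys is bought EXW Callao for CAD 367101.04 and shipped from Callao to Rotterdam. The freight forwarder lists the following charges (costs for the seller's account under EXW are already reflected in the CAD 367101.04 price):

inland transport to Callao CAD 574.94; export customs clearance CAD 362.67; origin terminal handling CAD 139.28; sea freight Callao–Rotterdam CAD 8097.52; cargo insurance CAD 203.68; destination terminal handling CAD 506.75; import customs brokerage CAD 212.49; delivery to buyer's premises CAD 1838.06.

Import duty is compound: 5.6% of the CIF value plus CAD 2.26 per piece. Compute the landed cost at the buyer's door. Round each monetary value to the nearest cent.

EXW: the seller makes goods available at their premises; the buyer bears all onward costs.
CIF value = EXW price + inland to port + export clearance + origin terminal + freight + insurance = 367101.04 + 574.94 + 362.67 + 139.28 + 8097.52 + 203.68 = 376479.13
Ad valorem component: 376479.13 × 5.6% = 21082.83
Specific component: 19288 × 2.26 = 43590.88
Import duty = 21082.83 + 43590.88 = 64673.71
Buyer bears: inland to port 574.94 + export clearance 362.67 + origin terminal 139.28 + freight 8097.52 + insurance 203.68 + destination terminal 506.75 + brokerage 212.49 + delivery 1838.06 + duty 64673.71 = 76609.10
Landed cost = invoice 367101.04 + 76609.10 = 443710.14

Total landed cost: CAD 443710.14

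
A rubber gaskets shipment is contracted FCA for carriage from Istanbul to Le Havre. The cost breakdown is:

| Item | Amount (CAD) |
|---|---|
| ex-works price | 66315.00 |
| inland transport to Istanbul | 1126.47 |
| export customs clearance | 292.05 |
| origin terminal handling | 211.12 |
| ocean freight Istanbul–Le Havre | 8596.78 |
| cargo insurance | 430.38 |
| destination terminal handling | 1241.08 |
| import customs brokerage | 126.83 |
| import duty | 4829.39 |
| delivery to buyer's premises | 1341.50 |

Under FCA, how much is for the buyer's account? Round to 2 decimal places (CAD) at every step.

Buyer's account: CAD 16777.08

FCA: the seller delivers export-cleared goods to the carrier; the buyer bears costs from that point.
Seller's account: goods 66315.00 + inland to port 1126.47 + export clearance 292.05 = 67733.52
Buyer's account: origin terminal 211.12 + freight 8596.78 + insurance 430.38 + destination terminal 1241.08 + brokerage 126.83 + duty 4829.39 + delivery 1341.50 = 16777.08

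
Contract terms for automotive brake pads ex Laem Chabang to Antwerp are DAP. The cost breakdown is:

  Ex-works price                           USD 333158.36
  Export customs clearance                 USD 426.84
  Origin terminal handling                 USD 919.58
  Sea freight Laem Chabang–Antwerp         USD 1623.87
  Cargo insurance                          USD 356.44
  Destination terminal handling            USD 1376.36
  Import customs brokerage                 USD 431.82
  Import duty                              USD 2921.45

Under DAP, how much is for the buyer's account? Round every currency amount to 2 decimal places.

Buyer's account: USD 3353.27

DAP: the seller bears all costs to the named destination except import duty and clearance.
Seller's account: goods 333158.36 + export clearance 426.84 + origin terminal 919.58 + freight 1623.87 + insurance 356.44 + destination terminal 1376.36 = 337861.45
Buyer's account: brokerage 431.82 + duty 2921.45 = 3353.27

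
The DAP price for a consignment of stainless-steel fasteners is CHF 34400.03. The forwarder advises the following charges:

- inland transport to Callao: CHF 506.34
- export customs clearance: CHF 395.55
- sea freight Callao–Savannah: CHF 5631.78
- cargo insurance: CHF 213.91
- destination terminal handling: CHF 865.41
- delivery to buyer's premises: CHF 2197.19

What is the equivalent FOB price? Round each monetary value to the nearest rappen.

FOB price: CHF 25491.74

Not relevant to the conversion: export clearance, inland to port — on the seller under both DAP and FOB; already in the DAP price and stays in the FOB price.
From DAP to FOB, the seller no longer bears: freight, insurance, destination terminal, delivery.
FOB price = 34400.03 − 5631.78 − 213.91 − 865.41 − 2197.19 = 25491.74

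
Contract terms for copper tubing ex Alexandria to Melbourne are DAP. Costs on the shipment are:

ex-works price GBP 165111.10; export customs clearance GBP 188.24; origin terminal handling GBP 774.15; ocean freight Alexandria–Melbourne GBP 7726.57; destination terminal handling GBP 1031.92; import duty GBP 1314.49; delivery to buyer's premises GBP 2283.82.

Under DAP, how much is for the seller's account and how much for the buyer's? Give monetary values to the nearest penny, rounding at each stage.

Seller: GBP 177115.80; buyer: GBP 1314.49

DAP: the seller bears all costs to the named destination except import duty and clearance.
Seller's account: goods 165111.10 + export clearance 188.24 + origin terminal 774.15 + freight 7726.57 + destination terminal 1031.92 + delivery 2283.82 = 177115.80
Buyer's account: duty 1314.49 = 1314.49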